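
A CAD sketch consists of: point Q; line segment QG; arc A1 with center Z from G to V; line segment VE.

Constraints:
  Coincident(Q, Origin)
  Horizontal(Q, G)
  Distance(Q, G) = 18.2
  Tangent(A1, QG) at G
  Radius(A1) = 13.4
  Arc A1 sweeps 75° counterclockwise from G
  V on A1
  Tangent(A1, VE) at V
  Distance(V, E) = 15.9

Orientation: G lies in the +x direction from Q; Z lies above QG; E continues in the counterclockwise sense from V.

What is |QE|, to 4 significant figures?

43.39

Q is at the origin; Q and G share the same y with |QG| = 18.2 and G on the +x side, so G = (18.20, 0.000). Tangency of A1 to QG means the radius ZG is perpendicular to QG, so Z = G + (0, 13.4) = (18.20, 13.40). On A1, G sits at bearing -90° from Z; a 75° counterclockwise sweep puts V at bearing -15°, so V = Z + 13.4·(cos -15°, sin -15°) = (31.14, 9.932). Tangency of A1 to VE means the radius ZV is perpendicular to VE, so VE runs along (−sin -15°, cos -15°); with |VE| = 15.9, E = (35.26, 25.29). Then |QE| = |E − Q| = 43.39.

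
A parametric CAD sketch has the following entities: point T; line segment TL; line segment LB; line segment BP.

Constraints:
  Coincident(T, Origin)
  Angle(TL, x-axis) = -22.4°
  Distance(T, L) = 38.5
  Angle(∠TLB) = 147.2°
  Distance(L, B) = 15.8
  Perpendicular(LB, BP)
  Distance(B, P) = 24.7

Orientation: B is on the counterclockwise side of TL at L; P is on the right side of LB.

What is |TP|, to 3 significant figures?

66.3

T is at the origin; TL runs at -22.4° with length 38.5, so L = 38.5·(cos -22.4°, sin -22.4°) = (35.6, -14.7). ∠TLB = 147.2°, so LB runs at -22.4° + (180° − 147.2°) = 10.4° from the x-axis; with |LB| = 15.8, B = L + 15.8·(cos 10.4°, sin 10.4°) = (51.1, -11.8). LB ⟂ BP; with |BP| = 24.7 on the right of LB, P = B + 24.7·(0.181, -0.984) = (55.6, -36.1). Then |TP| = |P − T| = 66.3.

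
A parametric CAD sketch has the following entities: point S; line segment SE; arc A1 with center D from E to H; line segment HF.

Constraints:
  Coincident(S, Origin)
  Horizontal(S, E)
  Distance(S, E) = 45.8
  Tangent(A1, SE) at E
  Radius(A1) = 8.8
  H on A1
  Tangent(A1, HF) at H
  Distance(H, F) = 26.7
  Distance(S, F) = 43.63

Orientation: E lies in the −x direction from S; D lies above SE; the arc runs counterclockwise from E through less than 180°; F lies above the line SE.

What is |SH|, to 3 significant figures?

37.9

S is at the origin; SE is horizontal with |SE| = 45.8 and E on the −x side, so E = (-45.8, 0.00). A1 meets SE tangentially, so DE is at right angles to SE, so D = E + (0, 8.8) = (-45.8, 8.80). Since DH ⟂ HF (tangency), |DF| = √(8.8² + 26.7²) = 28.1 regardless of where H sits on A1. So F lies on both circle(S, 43.63) and circle(D, 28.1); the above-SE intersection is F = (-29.8, 31.9). H is the foot of the tangent from F: H = (-37.4, 6.30).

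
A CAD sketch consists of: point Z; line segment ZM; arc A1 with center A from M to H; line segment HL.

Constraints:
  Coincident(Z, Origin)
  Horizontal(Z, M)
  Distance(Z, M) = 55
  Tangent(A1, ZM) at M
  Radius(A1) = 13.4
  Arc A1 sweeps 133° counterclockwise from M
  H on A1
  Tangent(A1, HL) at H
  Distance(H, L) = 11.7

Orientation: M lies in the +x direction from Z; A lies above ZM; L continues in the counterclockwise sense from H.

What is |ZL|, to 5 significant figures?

64.773

On A1, M sits at bearing -90° from A; a 133° counterclockwise sweep puts H at bearing 43°, so H = A + 13.4·(cos 43°, sin 43°) = (64.800, 22.539). Tangency of A1 to HL means the radius AH is perpendicular to HL, so HL runs along (−sin 43°, cos 43°); with |HL| = 11.7, L = (56.821, 31.096). Then |ZL| = |L − Z| = 64.773.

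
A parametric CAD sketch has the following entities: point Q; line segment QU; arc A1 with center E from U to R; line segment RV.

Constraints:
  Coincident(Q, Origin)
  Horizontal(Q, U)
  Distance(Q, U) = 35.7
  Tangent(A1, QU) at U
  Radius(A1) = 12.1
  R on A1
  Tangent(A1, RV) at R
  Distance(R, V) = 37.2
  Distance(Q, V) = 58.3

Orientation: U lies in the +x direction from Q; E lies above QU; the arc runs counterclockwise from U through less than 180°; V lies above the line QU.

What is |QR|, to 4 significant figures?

49.67

Q is at the origin; QU is horizontal with |QU| = 35.7 and U on the +x side, so U = (35.70, 0.000). Tangency of A1 to QU means the radius EU is perpendicular to QU, so E = U + (0, 12.1) = (35.70, 12.10). Since ER ⟂ RV (tangency), |EV| = √(12.1² + 37.2²) = 39.12 regardless of where R sits on A1. So V lies on both circle(Q, 58.3) and circle(E, 39.12); the above-QU intersection is V = (28.91, 50.63). R is the foot of the tangent from V: R = (46.38, 17.78).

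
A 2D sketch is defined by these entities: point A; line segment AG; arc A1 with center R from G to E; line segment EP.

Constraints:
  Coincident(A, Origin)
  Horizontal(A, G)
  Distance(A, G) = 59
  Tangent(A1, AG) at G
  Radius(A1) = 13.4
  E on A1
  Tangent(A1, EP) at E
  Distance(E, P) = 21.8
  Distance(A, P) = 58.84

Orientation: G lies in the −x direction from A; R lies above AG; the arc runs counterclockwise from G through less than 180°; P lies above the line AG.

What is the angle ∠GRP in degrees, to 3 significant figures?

151°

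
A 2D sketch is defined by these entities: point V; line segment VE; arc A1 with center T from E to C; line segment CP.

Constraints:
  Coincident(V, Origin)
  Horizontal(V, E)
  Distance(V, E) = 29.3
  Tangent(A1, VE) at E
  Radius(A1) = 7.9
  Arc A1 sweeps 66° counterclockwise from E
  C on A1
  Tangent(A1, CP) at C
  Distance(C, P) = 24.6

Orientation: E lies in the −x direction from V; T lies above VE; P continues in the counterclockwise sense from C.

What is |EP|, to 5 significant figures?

32.160

On A1, E sits at bearing -90° from T; a 66° counterclockwise sweep puts C at bearing -24°, so C = T + 7.9·(cos -24°, sin -24°) = (-22.083, 4.6868). The tangent condition forces TC to be normal to CP, so CP runs along (−sin -24°, cos -24°); with |CP| = 24.6, P = (-12.077, 27.160). Then |EP| = |P − E| = 32.160.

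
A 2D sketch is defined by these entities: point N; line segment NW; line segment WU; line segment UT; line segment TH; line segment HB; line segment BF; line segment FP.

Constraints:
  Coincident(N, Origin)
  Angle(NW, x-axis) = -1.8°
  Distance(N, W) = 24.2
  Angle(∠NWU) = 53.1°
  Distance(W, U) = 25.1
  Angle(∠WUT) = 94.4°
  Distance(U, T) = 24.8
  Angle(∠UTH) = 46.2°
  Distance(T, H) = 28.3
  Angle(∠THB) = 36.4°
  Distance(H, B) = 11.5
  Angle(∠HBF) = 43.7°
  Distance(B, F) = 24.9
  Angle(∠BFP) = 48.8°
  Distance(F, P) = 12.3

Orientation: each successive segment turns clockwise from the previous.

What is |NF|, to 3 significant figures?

17.3

N is at the origin; NW runs at -1.8° with length 24.2, so W = (24.2, -0.760). ∠NWU = 53.1° gives WU at -129° from the x-axis; with |WU| = 25.1, U = (8.49, -20.3). ∠WUT = 94.4° gives UT at 146° from the x-axis; with |UT| = 24.8, T = (-12.0, -6.37). ∠UTH = 46.2° gives TH at 11.9° from the x-axis; with |TH| = 28.3, H = (15.7, -0.538). ∠THB = 36.4° gives HB at -132° from the x-axis; with |HB| = 11.5, B = (8.05, -9.12). ∠HBF = 43.7° gives BF at 92.0° from the x-axis; with |BF| = 24.9, F = (7.18, 15.8). Then |NF| = |F − N| = 17.3.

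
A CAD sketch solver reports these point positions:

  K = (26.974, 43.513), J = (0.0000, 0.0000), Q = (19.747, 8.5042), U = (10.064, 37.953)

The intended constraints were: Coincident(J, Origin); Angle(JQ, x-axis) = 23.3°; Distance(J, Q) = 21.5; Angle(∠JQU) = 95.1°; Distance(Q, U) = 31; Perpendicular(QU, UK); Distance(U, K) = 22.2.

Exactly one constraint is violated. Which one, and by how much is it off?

Distance(U, K) = 22.2 — off by 4.40.

J = (0.00, 0.00) ✓; JQ at 23.30° ✓; |JQ| = 21.50 ✓; ∠JQU = 95.10° ✓; |QU| = 31.00 ✓; ∠(QU, UK) = 90.00° ✓; |UK| = 17.80 ✗.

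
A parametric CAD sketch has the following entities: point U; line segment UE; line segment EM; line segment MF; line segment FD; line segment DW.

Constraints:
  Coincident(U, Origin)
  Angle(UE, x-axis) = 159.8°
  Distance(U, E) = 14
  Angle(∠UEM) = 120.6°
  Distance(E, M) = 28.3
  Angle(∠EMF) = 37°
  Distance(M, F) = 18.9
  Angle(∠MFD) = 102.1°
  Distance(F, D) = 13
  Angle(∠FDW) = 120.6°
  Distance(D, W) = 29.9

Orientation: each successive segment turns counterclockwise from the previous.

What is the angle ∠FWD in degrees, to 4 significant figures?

17.04°

U is at the origin; UE runs at 159.8° with length 14.0, so E = (-13.14, 4.834). ∠UEM = 120.6° gives EM at -140.8° from the x-axis; with |EM| = 28.3, M = (-35.07, -13.05). ∠EMF = 37.0° gives MF at 2.200° from the x-axis; with |MF| = 18.9, F = (-16.18, -12.33). ∠MFD = 102.1° gives FD at 80.10° from the x-axis; with |FD| = 13.0, D = (-13.95, 0.4797). ∠FDW = 120.6° gives DW at 139.5° from the x-axis; with |DW| = 29.9, W = (-36.68, 19.90). Then cos ∠FWD = WF·WD / (|WF||WD|), giving 17.04°.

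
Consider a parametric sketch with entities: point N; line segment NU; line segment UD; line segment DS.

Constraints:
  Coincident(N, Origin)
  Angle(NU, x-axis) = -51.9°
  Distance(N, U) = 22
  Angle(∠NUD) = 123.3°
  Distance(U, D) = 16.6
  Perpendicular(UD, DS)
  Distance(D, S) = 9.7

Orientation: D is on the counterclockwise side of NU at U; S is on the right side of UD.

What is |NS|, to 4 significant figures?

40.14

∠NUD = 123.3°, so UD runs at -51.9° + (180° − 123.3°) = 4.800° from the x-axis; with |UD| = 16.6, D = U + 16.6·(cos 4.800°, sin 4.800°) = (30.12, -15.92). UD is perpendicular to DS; with |DS| = 9.7 on the right of UD, S = D + 9.7·(0.08368, -0.9965) = (30.93, -25.59). Then |NS| = |S − N| = 40.14.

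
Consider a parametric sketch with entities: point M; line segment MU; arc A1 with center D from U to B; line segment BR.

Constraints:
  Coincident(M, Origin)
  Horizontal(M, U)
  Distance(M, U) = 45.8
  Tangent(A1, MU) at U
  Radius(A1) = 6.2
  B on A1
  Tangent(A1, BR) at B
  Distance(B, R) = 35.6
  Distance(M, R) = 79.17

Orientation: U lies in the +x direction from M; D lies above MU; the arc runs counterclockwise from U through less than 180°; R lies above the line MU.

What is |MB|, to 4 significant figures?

50.58

Checks: |DU| = 6.200 ✓; |DB| = 6.200 ✓; ∠(DB, BR) = 90.00° ✓; |BR| = 35.60 ✓; |MR| = 79.17 ✓.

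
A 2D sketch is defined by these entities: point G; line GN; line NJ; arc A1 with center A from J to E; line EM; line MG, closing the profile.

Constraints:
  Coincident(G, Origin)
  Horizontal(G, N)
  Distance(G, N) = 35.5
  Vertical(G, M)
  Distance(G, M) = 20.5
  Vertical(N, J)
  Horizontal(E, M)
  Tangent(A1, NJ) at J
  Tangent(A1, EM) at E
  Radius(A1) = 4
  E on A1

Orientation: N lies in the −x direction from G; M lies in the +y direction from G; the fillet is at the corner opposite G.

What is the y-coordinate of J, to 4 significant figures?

16.50

G is at the origin; G and N share the same y with |GN| = 35.5 and N on the −x side, so N = (-35.50, 0.000). G and M share the same x with |GM| = 20.5 and M on the +y side, so M = (0.000, 20.50). The virtual corner opposite G is at (-35.50, 20.50). Since A1 is tangent to NJ there, AJ ⟂ NJ and A1 meets EM tangentially, so AE is at right angles to EM, with radius 4.0, so the center A sits 4.0 in from both sides at A = (-31.50, 16.50). That places the tangent points at J = (-35.50, 16.50) on NJ and E = (-31.50, 20.50) on EM. So J.y = 16.50.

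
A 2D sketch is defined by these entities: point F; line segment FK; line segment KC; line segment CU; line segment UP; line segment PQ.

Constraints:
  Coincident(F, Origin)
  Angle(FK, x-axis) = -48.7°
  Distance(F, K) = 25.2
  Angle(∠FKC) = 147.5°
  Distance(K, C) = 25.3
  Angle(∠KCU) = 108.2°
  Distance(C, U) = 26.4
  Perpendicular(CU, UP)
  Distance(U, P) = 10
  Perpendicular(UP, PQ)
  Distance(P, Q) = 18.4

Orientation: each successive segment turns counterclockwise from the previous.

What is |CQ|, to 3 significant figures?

12.8

F is at the origin; FK runs at -48.7° with length 25.2, so K = (16.6, -18.9). ∠FKC = 147.5° gives KC at -16.2° from the x-axis; with |KC| = 25.3, C = (40.9, -26.0). ∠KCU = 108.2° gives CU at 55.6° from the x-axis; with |CU| = 26.4, U = (55.8, -4.21). CU ⟂ UP, so UP runs at 146°; with |UP| = 10.0, P = (47.6, 1.44). UP is perpendicular to PQ, so PQ runs at -124°; with |PQ| = 18.4, Q = (37.2, -13.7). Then |CQ| = |Q − C| = 12.8.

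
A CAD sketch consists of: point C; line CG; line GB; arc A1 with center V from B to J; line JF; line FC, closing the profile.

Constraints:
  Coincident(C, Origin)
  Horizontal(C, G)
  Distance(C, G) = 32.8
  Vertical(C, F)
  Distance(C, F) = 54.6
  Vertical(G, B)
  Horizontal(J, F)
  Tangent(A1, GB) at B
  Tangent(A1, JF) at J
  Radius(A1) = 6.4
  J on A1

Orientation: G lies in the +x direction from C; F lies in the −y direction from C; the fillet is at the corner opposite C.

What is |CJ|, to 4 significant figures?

60.65

C is at the origin; CG is horizontal with |CG| = 32.8 and G on the +x side, so G = (32.80, 0.000). C and F share the same x with |CF| = 54.6 and F on the −y side, so F = (0.000, -54.60). The virtual corner opposite C is at (32.80, -54.60). The tangent condition forces VB to be normal to GB and since A1 is tangent to JF there, VJ ⟂ JF, with radius 6.4, so the center V sits 6.4 in from both sides at V = (26.40, -48.20). That places the tangent points at B = (32.80, -48.20) on GB and J = (26.40, -54.60) on JF. Then |CJ| = |J − C| = 60.65.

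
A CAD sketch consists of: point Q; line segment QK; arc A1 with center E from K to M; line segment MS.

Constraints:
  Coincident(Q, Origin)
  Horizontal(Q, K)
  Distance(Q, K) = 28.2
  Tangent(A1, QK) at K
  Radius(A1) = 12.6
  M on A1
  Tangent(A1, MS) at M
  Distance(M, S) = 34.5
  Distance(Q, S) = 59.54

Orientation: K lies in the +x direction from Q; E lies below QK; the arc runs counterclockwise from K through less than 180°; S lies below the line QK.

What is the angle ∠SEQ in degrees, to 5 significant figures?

123.19°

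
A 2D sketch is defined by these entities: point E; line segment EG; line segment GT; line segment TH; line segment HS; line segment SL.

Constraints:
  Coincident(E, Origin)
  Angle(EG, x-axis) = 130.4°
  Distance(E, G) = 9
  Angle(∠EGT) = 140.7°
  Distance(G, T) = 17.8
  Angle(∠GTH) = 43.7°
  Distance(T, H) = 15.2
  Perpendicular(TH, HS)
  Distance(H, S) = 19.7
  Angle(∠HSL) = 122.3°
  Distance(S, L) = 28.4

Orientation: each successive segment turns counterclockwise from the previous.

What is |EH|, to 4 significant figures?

14.59

E is at the origin; EG runs at 130.4° with length 9.0, so G = (-5.833, 6.854). ∠EGT = 140.7° gives GT at 169.7° from the x-axis; with |GT| = 17.8, T = (-23.35, 10.04). ∠GTH = 43.7° gives TH at -54.00° from the x-axis; with |TH| = 15.2, H = (-14.41, -2.261). Then |EH| = |H − E| = 14.59.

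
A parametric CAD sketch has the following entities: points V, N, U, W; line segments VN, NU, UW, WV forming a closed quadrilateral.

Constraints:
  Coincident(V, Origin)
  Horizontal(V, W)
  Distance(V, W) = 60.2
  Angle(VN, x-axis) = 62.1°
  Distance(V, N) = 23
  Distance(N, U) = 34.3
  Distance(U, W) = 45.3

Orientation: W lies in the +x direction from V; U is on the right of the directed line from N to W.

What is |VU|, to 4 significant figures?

21.60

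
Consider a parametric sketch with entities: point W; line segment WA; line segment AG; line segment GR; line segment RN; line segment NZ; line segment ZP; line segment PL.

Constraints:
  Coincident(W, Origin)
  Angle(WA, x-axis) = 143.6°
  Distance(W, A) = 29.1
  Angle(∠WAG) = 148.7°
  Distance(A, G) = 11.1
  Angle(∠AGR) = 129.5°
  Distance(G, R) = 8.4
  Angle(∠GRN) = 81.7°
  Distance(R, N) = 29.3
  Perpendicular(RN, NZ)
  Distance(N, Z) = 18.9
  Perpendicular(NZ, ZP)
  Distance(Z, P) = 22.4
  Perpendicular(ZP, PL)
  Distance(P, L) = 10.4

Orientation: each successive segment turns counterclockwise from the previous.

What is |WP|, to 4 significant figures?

33.27

W is at the origin; WA runs at 143.6° with length 29.1, so A = (-23.42, 17.27). ∠WAG = 148.7° gives AG at 174.9° from the x-axis; with |AG| = 11.1, G = (-34.48, 18.26). ∠AGR = 129.5° gives GR at -134.6° from the x-axis; with |GR| = 8.4, R = (-40.38, 12.27). ∠GRN = 81.7° gives RN at -36.30° from the x-axis; with |RN| = 29.3, N = (-16.76, -5.072). The perpendicularity gives NZ at right angles to RN, so NZ runs at 53.70°; with |NZ| = 18.9, Z = (-5.574, 10.16). The perpendicularity gives ZP at right angles to NZ, so ZP runs at 143.7°; with |ZP| = 22.4, P = (-23.63, 23.42). Then |WP| = |P − W| = 33.27.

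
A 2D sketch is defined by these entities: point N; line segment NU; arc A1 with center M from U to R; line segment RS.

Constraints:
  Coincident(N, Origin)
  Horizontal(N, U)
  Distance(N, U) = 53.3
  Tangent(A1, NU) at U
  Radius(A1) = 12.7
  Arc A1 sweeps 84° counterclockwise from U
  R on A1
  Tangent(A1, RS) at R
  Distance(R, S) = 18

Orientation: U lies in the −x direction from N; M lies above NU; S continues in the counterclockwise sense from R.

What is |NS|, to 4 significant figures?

48.59

N is at the origin; N and U share the same y with |NU| = 53.3 and U on the −x side, so U = (-53.30, 0.000). Tangency of A1 to NU means the radius MU is perpendicular to NU, so M = U + (0, 12.7) = (-53.30, 12.70). On A1, U sits at bearing -90° from M; an 84° counterclockwise sweep puts R at bearing -6°, so R = M + 12.7·(cos -6°, sin -6°) = (-40.67, 11.37). A1 meets RS tangentially, so MR is at right angles to RS, so RS runs along (−sin -6°, cos -6°); with |RS| = 18.0, S = (-38.79, 29.27). Then |NS| = |S − N| = 48.59.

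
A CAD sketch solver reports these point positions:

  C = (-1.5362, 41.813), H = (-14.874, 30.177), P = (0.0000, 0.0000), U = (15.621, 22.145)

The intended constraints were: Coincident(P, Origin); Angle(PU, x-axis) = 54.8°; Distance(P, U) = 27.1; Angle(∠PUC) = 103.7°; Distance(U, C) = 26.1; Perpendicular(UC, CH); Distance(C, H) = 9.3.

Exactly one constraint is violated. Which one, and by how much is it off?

Distance(C, H) = 9.3 — off by 8.40.

P = (0.00, 0.00) ✓; PU at 54.80° ✓; |PU| = 27.10 ✓; ∠PUC = 103.7° ✓; |UC| = 26.10 ✓; ∠(UC, CH) = 90.00° ✓; |CH| = 17.70 ✗.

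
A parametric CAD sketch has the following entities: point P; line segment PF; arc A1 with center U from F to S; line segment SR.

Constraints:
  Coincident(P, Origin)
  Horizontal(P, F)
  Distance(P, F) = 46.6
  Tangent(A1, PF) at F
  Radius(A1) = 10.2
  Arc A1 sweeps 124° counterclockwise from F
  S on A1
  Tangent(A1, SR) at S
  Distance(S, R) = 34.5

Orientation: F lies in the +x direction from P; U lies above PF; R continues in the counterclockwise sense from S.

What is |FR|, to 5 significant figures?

45.806

On A1, F sits at bearing -90° from U; a 124° counterclockwise sweep puts S at bearing 34°, so S = U + 10.2·(cos 34°, sin 34°) = (55.056, 15.904). The tangent condition forces US to be normal to SR, so SR runs along (−sin 34°, cos 34°); with |SR| = 34.5, R = (35.764, 44.506). Then |FR| = |R − F| = 45.806.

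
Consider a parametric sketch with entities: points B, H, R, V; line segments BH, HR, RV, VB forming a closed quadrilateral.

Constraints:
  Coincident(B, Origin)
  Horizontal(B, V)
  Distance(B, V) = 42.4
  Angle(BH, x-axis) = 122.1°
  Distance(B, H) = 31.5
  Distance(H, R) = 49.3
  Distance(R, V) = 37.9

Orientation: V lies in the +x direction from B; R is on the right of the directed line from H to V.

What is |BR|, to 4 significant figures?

17.85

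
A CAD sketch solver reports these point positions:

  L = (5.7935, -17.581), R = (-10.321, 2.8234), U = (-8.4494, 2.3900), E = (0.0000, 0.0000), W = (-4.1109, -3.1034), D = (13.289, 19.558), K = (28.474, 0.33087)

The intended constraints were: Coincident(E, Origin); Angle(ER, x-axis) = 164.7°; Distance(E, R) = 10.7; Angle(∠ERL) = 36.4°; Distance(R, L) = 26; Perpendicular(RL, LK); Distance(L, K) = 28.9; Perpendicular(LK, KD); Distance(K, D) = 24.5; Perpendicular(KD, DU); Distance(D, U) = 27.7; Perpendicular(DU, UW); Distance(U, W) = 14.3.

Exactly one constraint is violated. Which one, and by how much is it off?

Distance(U, W) = 14.3 — off by 7.30.

E = (0.00, 0.00) ✓; ER at 164.7° ✓; |ER| = 10.70 ✓; ∠ERL = 36.40° ✓; |RL| = 26.00 ✓; ∠(RL, LK) = 90.00° ✓; |LK| = 28.90 ✓; ∠(LK, KD) = 90.00° ✓; |KD| = 24.50 ✓; ∠(KD, DU) = 90.00° ✓; |DU| = 27.70 ✓; ∠(DU, UW) = 90.00° ✓; |UW| = 7.000 ✗.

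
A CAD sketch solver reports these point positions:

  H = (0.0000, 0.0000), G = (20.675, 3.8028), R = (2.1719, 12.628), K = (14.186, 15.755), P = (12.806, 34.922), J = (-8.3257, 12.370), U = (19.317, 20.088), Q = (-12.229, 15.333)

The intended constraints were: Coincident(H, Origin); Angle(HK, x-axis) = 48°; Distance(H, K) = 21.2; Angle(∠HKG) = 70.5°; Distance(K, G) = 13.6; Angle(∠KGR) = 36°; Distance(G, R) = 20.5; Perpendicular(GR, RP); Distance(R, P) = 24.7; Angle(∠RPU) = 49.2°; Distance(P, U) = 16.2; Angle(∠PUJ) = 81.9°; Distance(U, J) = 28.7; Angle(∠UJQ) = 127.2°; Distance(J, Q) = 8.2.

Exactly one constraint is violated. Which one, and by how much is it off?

Distance(J, Q) = 8.2 — off by 3.30.

H = (0.00, 0.00) ✓; HK at 48.00° ✓; |HK| = 21.20 ✓; ∠HKG = 70.50° ✓; |KG| = 13.60 ✓; ∠KGR = 36.00° ✓; |GR| = 20.50 ✓; ∠(GR, RP) = 90.00° ✓; |RP| = 24.70 ✓; ∠RPU = 49.20° ✓; |PU| = 16.20 ✓; ∠PUJ = 81.90° ✓; |UJ| = 28.70 ✓; ∠UJQ = 127.2° ✓; |JQ| = 4.901 ✗.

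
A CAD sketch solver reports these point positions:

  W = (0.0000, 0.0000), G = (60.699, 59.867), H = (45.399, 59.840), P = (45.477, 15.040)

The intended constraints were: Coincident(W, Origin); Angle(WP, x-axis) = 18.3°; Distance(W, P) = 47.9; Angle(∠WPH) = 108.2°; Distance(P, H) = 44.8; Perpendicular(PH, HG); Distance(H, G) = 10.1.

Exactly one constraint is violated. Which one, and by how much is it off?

Distance(H, G) = 10.1 — off by 5.20.

W = (0.00, 0.00) ✓; WP at 18.30° ✓; |WP| = 47.90 ✓; ∠WPH = 108.2° ✓; |PH| = 44.80 ✓; ∠(PH, HG) = 90.00° ✓; |HG| = 15.30 ✗.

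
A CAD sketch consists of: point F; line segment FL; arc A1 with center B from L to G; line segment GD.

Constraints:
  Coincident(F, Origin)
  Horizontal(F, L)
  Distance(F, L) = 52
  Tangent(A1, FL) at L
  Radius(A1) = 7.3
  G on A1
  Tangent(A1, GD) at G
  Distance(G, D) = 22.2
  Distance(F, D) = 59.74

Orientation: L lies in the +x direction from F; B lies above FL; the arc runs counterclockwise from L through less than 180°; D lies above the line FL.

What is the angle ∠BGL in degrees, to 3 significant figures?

35.0°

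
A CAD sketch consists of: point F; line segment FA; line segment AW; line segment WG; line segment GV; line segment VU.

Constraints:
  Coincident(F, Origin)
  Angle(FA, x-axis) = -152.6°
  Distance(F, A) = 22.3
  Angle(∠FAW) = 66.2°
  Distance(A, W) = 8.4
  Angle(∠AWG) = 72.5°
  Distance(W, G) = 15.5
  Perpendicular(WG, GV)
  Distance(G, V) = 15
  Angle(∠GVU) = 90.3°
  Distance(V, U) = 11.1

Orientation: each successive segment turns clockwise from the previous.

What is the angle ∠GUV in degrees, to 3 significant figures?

53.3°

F is at the origin; FA runs at -152.6° with length 22.3, so A = (-19.8, -10.3). ∠FAW = 66.2° gives AW at 93.6° from the x-axis; with |AW| = 8.4, W = (-20.3, -1.88). ∠AWG = 72.5° gives WG at -13.9° from the x-axis; with |WG| = 15.5, G = (-5.28, -5.60). WG is perpendicular to GV, so GV runs at -104°; with |GV| = 15.0, V = (-8.88, -20.2). ∠GVU = 90.3° gives VU at 166° from the x-axis; with |VU| = 11.1, U = (-19.7, -17.6). Then cos ∠GUV = UG·UV / (|UG||UV|), giving 53.3°.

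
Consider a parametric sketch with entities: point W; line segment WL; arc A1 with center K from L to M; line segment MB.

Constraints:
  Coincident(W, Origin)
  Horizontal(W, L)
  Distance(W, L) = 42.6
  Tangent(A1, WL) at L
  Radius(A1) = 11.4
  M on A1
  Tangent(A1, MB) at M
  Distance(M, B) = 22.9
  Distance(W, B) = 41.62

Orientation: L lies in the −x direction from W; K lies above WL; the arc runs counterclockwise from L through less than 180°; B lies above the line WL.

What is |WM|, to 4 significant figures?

32.73

Checks: |KM| = 11.40 ✓; ∠(KM, MB) = 90.00° ✓; |MB| = 22.90 ✓; |WB| = 41.62 ✓.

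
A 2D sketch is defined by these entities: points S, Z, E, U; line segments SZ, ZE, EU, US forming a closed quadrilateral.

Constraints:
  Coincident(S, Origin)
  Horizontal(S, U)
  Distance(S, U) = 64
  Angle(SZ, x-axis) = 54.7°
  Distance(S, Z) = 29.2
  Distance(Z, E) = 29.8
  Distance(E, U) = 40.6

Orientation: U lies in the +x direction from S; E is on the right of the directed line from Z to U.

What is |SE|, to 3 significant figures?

24.3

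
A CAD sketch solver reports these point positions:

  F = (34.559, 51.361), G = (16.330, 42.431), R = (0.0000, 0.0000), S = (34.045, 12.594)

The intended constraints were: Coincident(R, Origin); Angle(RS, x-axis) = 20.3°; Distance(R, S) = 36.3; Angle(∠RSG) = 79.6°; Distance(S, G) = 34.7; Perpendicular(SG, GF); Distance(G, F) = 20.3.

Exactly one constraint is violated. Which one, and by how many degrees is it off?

Perpendicular(SG, GF) — off by 4.60°.

R = (0.00, 0.00) ✓; RS at 20.30° ✓; |RS| = 36.30 ✓; ∠RSG = 79.60° ✓; |SG| = 34.70 ✓; ∠(SG, GF) = 94.60° ✗; |GF| = 20.30 ✓.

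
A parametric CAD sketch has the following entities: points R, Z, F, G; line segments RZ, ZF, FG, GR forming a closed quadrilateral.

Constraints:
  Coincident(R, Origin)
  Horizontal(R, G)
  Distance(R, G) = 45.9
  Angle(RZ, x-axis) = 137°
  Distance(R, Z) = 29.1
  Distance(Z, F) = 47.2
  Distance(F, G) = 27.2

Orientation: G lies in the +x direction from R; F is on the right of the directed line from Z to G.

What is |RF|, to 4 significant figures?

19.64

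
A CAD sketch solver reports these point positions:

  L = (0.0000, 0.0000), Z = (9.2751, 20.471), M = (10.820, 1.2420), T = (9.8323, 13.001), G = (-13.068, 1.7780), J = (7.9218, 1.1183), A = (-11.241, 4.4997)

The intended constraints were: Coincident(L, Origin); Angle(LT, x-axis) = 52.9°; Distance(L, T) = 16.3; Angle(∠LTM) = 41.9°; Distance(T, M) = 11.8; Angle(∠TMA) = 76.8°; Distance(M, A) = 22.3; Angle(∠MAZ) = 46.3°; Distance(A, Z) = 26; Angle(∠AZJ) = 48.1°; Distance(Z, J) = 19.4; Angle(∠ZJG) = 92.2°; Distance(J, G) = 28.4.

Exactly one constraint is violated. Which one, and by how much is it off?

Distance(J, G) = 28.4 — off by 7.40.

L = (0.00, 0.00) ✓; LT at 52.90° ✓; |LT| = 16.30 ✓; ∠LTM = 41.90° ✓; |TM| = 11.80 ✓; ∠TMA = 76.80° ✓; |MA| = 22.30 ✓; ∠MAZ = 46.30° ✓; |AZ| = 26.00 ✓; ∠AZJ = 48.10° ✓; |ZJ| = 19.40 ✓; ∠ZJG = 92.20° ✓; |JG| = 21.00 ✗.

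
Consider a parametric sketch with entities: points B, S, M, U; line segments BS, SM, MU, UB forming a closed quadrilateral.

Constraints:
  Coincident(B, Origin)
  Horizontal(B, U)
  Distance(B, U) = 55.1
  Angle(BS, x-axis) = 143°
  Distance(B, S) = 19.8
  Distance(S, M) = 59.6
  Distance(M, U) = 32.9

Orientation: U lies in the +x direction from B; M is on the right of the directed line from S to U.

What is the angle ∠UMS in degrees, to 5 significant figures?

97.857°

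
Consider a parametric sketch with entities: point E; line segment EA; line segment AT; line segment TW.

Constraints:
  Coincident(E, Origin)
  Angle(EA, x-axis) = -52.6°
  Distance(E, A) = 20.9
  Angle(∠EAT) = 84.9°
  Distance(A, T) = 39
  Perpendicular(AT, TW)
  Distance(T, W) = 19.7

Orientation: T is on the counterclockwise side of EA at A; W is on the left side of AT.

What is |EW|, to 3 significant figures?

37.2

∠EAT = 84.9°, so AT runs at -52.6° + (180° − 84.9°) = 42.5° from the x-axis; with |AT| = 39.0, T = A + 39.0·(cos 42.5°, sin 42.5°) = (41.4, 9.74). The perpendicularity gives TW at right angles to AT; with |TW| = 19.7 on the left of AT, W = T + 19.7·(-0.676, 0.737) = (28.1, 24.3). Then |EW| = |W − E| = 37.2.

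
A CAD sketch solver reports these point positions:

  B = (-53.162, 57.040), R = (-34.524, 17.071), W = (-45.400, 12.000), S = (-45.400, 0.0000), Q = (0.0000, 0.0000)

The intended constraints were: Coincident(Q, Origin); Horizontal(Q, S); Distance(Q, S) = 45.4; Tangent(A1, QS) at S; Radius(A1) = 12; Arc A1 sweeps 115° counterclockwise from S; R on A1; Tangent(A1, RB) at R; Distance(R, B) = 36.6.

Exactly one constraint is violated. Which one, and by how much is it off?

Distance(R, B) = 36.6 — off by 7.50.

Q = (0.00, 0.00) ✓; Q.y = 0.00, S.y = 0.00 ✓; |QS| = 45.40 ✓; ∠(WS, SQ) = 90.00° ✓; |WS| = 12.00 ✓; bearing(W→R) − bearing(W→S) = 115.0° ✓; |WR| = 12.00 ✓; ∠(WR, RB) = 90.00° ✓; |RB| = 44.10 ✗.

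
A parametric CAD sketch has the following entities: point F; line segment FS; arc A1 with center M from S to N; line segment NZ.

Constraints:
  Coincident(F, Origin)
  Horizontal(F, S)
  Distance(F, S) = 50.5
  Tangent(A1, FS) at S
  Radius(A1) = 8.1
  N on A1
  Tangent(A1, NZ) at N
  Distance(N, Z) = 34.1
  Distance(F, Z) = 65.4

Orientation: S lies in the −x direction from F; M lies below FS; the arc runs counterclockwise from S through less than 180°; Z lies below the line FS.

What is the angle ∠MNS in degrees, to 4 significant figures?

37.23°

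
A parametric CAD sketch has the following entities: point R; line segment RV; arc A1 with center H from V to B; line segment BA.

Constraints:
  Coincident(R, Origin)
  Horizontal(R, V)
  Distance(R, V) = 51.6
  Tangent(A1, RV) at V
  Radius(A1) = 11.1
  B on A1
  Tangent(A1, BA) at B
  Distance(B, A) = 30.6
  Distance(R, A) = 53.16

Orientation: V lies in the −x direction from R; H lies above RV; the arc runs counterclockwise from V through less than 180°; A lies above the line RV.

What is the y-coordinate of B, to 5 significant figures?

9.2757

Checks: ∠(HV, VR) = 90.00° ✓; |HV| = 11.10 ✓; |HB| = 11.10 ✓; ∠(HB, BA) = 90.00° ✓; |BA| = 30.60 ✓; |RA| = 53.16 ✓.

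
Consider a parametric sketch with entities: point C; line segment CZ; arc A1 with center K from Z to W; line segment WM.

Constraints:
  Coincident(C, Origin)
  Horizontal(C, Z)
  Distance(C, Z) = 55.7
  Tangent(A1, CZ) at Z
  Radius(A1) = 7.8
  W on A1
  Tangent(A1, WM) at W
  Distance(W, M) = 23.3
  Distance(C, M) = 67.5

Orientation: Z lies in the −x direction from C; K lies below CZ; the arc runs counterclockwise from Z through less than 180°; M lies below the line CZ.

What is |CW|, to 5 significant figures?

64.040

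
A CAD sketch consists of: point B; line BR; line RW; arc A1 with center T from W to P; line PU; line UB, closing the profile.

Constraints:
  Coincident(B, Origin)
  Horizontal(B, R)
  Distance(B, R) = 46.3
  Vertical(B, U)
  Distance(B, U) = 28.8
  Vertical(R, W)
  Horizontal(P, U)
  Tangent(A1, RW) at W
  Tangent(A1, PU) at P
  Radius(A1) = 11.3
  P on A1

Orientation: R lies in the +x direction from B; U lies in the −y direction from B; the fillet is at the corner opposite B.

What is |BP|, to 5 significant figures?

45.326

B is at the origin; BR is horizontal with |BR| = 46.3 and R on the +x side, so R = (46.300, 0.0000). B and U share the same x with |BU| = 28.8 and U on the −y side, so U = (0.0000, -28.800). The virtual corner opposite B is at (46.300, -28.800). The tangent condition forces TW to be normal to RW and A1 meets PU tangentially, so TP is at right angles to PU, with radius 11.3, so the center T sits 11.3 in from both sides at T = (35.000, -17.500). That places the tangent points at W = (46.300, -17.500) on RW and P = (35.000, -28.800) on PU. Then |BP| = |P − B| = 45.326.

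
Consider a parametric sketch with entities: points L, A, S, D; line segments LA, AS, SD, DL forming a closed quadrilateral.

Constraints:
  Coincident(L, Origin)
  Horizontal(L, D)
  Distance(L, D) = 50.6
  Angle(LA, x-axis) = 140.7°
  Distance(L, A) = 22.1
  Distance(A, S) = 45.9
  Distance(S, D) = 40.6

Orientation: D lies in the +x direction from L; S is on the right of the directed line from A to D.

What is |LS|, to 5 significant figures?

24.094

Checks: |AS| = 45.90 ✓; |SD| = 40.60 ✓.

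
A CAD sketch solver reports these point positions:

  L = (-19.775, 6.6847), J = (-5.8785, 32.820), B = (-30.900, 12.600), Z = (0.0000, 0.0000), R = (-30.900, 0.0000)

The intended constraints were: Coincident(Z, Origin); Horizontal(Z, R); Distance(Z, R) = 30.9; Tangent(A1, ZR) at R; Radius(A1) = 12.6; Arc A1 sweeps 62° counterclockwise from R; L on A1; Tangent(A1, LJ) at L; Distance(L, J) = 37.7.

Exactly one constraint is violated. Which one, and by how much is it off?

Distance(L, J) = 37.7 — off by 8.10.

Z = (0.00, 0.00) ✓; Z.y = 0.00, R.y = 0.00 ✓; |ZR| = 30.90 ✓; ∠(BR, RZ) = 90.00° ✓; |BR| = 12.60 ✓; bearing(B→L) − bearing(B→R) = 62.00° ✓; |BL| = 12.60 ✓; ∠(BL, LJ) = 90.00° ✓; |LJ| = 29.60 ✗.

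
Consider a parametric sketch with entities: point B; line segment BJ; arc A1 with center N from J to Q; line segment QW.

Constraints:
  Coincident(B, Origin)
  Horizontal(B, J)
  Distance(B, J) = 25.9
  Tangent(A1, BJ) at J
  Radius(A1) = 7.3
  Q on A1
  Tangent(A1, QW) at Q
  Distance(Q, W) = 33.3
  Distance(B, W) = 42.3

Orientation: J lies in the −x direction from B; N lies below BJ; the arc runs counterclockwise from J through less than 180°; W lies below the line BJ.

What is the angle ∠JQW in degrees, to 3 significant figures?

119°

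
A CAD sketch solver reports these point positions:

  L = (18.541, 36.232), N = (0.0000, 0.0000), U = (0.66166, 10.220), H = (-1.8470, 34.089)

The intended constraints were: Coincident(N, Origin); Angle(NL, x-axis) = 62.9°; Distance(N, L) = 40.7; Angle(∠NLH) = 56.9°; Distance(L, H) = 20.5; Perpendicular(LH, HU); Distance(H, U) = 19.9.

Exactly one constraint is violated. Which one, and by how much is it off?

Distance(H, U) = 19.9 — off by 4.10.

N = (0.00, 0.00) ✓; NL at 62.90° ✓; |NL| = 40.70 ✓; ∠NLH = 56.90° ✓; |LH| = 20.50 ✓; ∠(LH, HU) = 90.00° ✓; |HU| = 24.00 ✗.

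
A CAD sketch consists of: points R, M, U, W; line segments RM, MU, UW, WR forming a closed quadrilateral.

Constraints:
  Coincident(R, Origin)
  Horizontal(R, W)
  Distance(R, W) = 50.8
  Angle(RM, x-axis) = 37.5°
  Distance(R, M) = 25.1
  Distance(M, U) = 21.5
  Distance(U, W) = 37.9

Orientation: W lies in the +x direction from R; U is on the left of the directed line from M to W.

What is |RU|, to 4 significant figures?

46.04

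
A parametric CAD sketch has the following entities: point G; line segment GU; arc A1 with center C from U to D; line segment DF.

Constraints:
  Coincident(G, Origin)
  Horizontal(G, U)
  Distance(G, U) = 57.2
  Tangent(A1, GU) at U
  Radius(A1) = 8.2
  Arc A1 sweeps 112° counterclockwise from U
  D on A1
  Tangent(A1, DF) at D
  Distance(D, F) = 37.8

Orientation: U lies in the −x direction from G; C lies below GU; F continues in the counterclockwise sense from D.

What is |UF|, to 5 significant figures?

46.781

G is at the origin; G and U share the same y with |GU| = 57.2 and U on the −x side, so U = (-57.200, 0.0000). The tangent condition forces CU to be normal to GU, so C = U + (0, -8.2) = (-57.200, -8.2000). On A1, U sits at bearing 90° from C; a 112° counterclockwise sweep puts D at bearing 202°, so D = C + 8.2·(cos 202°, sin 202°) = (-64.803, -11.272). A1 meets DF tangentially, so CD is at right angles to DF, so DF runs along (−sin 202°, cos 202°); with |DF| = 37.8, F = (-50.643, -46.319). Then |UF| = |F − U| = 46.781.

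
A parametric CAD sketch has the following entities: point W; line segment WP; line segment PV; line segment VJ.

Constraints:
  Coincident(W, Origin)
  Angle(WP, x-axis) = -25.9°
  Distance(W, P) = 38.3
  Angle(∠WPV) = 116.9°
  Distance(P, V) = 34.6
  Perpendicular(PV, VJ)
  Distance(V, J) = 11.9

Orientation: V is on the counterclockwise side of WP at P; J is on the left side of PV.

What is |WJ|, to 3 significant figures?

56.5

W is at the origin; WP runs at -25.9° with length 38.3, so P = 38.3·(cos -25.9°, sin -25.9°) = (34.5, -16.7). ∠WPV = 116.9°, so PV runs at -25.9° + (180° − 116.9°) = 37.2° from the x-axis; with |PV| = 34.6, V = P + 34.6·(cos 37.2°, sin 37.2°) = (62.0, 4.19). The perpendicularity gives VJ at right angles to PV; with |VJ| = 11.9 on the left of PV, J = V + 11.9·(-0.605, 0.797) = (54.8, 13.7). Then |WJ| = |J − W| = 56.5.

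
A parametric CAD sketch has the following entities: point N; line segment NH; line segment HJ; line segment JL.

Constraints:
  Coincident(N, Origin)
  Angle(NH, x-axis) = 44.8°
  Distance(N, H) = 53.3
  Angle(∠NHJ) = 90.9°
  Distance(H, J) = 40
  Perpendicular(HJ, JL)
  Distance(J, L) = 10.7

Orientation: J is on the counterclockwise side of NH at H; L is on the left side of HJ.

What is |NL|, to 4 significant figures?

59.01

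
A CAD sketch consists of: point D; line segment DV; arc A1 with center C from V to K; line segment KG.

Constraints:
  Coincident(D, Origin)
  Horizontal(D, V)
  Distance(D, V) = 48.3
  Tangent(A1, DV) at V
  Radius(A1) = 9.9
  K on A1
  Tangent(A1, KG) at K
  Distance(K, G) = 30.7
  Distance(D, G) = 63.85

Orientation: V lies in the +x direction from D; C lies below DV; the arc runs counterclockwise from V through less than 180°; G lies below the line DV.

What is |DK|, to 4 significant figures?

40.91

D is at the origin; DV is horizontal with |DV| = 48.3 and V on the +x side, so V = (48.30, 0.000). A1 meets DV tangentially, so CV is at right angles to DV, so C = V + (0, -9.9) = (48.30, -9.900). Since CK ⟂ KG (tangency), |CG| = √(9.9² + 30.7²) = 32.26 regardless of where K sits on A1. So G lies on both circle(D, 63.85) and circle(C, 32.26); the below-DV intersection is G = (47.96, -42.15). K is the foot of the tangent from G: K = (38.85, -12.84).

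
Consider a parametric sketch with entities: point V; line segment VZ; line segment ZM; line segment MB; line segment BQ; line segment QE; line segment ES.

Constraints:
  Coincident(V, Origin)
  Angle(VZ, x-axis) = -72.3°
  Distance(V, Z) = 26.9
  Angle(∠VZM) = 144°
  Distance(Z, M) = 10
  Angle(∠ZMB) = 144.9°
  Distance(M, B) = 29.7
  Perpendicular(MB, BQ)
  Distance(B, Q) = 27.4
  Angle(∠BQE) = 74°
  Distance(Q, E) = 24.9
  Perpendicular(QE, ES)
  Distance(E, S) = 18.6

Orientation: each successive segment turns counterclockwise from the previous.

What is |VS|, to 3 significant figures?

39.8

∠BQE = 74.0° gives QE at -165° from the x-axis; with |QE| = 24.9, E = (22.4, -11.1). QE is perpendicular to ES, so ES runs at -75.2°; with |ES| = 18.6, S = (27.2, -29.1). Then |VS| = |S − V| = 39.8.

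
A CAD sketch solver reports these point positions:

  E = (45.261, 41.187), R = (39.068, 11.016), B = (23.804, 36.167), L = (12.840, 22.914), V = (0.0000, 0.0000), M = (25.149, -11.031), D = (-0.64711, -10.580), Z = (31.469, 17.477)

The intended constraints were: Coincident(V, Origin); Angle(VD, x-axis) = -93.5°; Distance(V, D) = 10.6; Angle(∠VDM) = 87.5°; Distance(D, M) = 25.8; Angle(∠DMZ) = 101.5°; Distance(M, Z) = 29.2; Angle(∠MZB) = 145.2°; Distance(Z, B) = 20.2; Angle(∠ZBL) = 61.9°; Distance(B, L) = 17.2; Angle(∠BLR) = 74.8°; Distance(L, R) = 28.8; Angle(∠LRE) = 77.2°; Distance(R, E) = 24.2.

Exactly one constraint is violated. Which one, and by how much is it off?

Distance(R, E) = 24.2 — off by 6.60.

V = (0.00, 0.00) ✓; VD at -93.50° ✓; |VD| = 10.60 ✓; ∠VDM = 87.50° ✓; |DM| = 25.80 ✓; ∠DMZ = 101.5° ✓; |MZ| = 29.20 ✓; ∠MZB = 145.2° ✓; |ZB| = 20.20 ✓; ∠ZBL = 61.90° ✓; |BL| = 17.20 ✓; ∠BLR = 74.80° ✓; |LR| = 28.80 ✓; ∠LRE = 77.20° ✓; |RE| = 30.80 ✗.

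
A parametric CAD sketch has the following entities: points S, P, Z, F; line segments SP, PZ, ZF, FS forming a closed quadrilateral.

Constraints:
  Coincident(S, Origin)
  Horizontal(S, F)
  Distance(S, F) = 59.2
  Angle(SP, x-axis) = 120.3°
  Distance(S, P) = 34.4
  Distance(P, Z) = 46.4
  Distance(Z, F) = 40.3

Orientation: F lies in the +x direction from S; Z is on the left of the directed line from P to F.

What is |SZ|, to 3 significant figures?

39.3

S is at the origin; S and F share the same y with |SF| = 59.2 and F in +x, so F = (59.2, 0). SP runs at 120.3° with |SP| = 34.4, so P = (-17.4, 29.7). Z is determined by |PZ| = 46.4 and |ZF| = 40.3 together: it lies at the intersection of circle(P, 46.4) and circle(F, 40.3). With |PF| = 82.1, the foot of the radical line on PF is 44.3 from P and the perpendicular offset is √(46.4² − 44.3²) = 13.9. Taking the left-of-PF solution: Z = (28.9, 26.6).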